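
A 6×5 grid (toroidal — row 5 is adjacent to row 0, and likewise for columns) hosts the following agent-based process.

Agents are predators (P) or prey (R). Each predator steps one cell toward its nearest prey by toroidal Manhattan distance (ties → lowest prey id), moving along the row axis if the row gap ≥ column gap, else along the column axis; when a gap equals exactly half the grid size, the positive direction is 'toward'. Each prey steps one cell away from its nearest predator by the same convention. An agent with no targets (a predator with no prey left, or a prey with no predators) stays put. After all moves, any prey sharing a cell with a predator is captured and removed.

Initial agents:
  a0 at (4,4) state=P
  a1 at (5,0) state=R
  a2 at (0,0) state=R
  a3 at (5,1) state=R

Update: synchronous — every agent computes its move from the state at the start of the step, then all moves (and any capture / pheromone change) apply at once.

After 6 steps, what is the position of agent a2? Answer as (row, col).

(0, 0)

t=1: a0@(5,4):P a1@(0,0):R a2@(1,0):R a3@(5,2):R
t=2: a0@(0,4):P a1@(1,0):R a2@(2,0):R a3@(5,1):R
t=3: a0@(1,4):P a1@(2,0):R a2@(3,0):R a3@(5,2):R
t=4: a0@(2,4):P a1@(3,0):R a2@(4,0):R a3@(4,2):R
t=5: a0@(3,4):P a1@(4,0):R a2@(5,0):R a3@(5,2):R
t=6: a0@(4,4):P a1@(5,0):R a2@(0,0):R a3@(0,2):R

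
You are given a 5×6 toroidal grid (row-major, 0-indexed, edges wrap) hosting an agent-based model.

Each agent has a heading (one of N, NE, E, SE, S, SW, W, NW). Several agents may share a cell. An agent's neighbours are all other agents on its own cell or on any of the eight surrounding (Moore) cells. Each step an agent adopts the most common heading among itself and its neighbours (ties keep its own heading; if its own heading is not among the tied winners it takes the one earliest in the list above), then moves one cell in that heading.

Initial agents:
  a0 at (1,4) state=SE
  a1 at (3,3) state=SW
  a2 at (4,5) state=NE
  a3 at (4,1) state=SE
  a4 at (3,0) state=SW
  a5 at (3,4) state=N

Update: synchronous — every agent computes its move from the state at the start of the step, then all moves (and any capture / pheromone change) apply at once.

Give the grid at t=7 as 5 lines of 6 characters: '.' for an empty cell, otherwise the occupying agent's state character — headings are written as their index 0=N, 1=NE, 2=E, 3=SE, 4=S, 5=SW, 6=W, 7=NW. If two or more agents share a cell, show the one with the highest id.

t=1: a0@(2,5):SE a1@(4,2):SW a2@(3,0):NE a3@(0,2):SE a4@(4,5):SW a5@(2,4):N
t=2: a0@(3,0):SE a1@(0,1):SW a2@(2,1):NE a3@(1,3):SE a4@(0,4):SW a5@(1,4):N
t=3: a0@(4,1):SE a1@(1,0):SW a2@(1,2):NE a3@(2,4):SE a4@(1,3):SW a5@(0,4):N
t=4: a0@(0,2):SE a1@(2,5):SW a2@(0,3):NE a3@(3,5):SE a4@(2,2):SW a5@(4,4):N
t=5: a0@(1,3):SE a1@(3,4):SW a2@(4,4):NE a3@(4,0):SE a4@(3,1):SW a5@(3,4):N
t=6: a0@(2,4):SE a1@(4,3):SW a2@(3,5):NE a3@(0,1):SE a4@(4,0):SW a5@(2,4):N
t=7: a0@(3,5):SE a1@(0,2):SW a2@(2,0):NE a3@(1,2):SE a4@(0,5):SW a5@(1,4):N

..5..5
..3.0.
1.....
.....3
......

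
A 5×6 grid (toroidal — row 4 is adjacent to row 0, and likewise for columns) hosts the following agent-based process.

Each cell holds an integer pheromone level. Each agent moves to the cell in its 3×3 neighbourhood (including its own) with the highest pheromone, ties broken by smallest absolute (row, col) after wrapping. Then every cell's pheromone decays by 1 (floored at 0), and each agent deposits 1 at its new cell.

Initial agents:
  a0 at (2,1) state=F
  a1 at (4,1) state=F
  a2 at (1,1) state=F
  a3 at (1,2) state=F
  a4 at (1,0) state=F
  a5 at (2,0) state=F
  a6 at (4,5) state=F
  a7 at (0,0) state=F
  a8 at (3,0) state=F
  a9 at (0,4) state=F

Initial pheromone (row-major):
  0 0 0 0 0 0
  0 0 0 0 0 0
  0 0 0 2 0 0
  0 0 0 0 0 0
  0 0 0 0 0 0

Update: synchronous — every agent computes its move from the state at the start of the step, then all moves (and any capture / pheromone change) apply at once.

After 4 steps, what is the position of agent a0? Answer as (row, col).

t=1: a0@(1,0) a1@(0,0) a2@(0,0) a3@(2,3) a4@(0,0) a5@(1,0) a6@(0,0) a7@(0,0) a8@(2,0) a9@(0,3) | pheromone: 5 0 0 1 0 0 / 2 0 0 0 0 0 / 1 0 0 2 0 0 / 0 0 0 0 0 0 / 0 0 0 0 0 0
t=2: a0@(0,0) a1@(0,0) a2@(0,0) a3@(2,3) a4@(0,0) a5@(0,0) a6@(0,0) a7@(0,0) a8@(1,0) a9@(0,3) | pheromone: 11 0 0 1 0 0 / 2 0 0 0 0 0 / 0 0 0 2 0 0 / 0 0 0 0 0 0 / 0 0 0 0 0 0
t=3: a0@(0,0) a1@(0,0) a2@(0,0) a3@(2,3) a4@(0,0) a5@(0,0) a6@(0,0) a7@(0,0) a8@(0,0) a9@(0,3) | pheromone: 18 0 0 1 0 0 / 1 0 0 0 0 0 / 0 0 0 2 0 0 / 0 0 0 0 0 0 / 0 0 0 0 0 0
t=4: a0@(0,0) a1@(0,0) a2@(0,0) a3@(2,3) a4@(0,0) a5@(0,0) a6@(0,0) a7@(0,0) a8@(0,0) a9@(0,3) | pheromone: 25 0 0 1 0 0 / 0 0 0 0 0 0 / 0 0 0 2 0 0 / 0 0 0 0 0 0 / 0 0 0 0 0 0

(0, 0)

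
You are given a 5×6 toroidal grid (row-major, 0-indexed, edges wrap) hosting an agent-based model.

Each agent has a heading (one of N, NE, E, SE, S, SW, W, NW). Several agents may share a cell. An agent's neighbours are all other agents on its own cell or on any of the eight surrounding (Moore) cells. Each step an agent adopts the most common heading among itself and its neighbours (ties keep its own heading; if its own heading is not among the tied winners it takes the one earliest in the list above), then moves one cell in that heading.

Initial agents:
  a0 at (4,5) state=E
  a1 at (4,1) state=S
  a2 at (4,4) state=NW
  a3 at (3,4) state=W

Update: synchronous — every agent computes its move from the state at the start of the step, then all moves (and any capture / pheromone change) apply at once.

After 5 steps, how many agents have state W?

t=1: a0@(4,0):E a1@(0,1):S a2@(3,3):NW a3@(3,3):W
t=2: a0@(4,1):E a1@(1,1):S a2@(2,2):NW a3@(3,2):W
t=3: a0@(4,2):E a1@(2,1):S a2@(1,1):NW a3@(3,1):W
t=4: a0@(4,3):E a1@(3,1):S a2@(0,0):NW a3@(3,0):W
t=5: a0@(4,4):E a1@(4,1):S a2@(4,5):NW a3@(3,5):W

1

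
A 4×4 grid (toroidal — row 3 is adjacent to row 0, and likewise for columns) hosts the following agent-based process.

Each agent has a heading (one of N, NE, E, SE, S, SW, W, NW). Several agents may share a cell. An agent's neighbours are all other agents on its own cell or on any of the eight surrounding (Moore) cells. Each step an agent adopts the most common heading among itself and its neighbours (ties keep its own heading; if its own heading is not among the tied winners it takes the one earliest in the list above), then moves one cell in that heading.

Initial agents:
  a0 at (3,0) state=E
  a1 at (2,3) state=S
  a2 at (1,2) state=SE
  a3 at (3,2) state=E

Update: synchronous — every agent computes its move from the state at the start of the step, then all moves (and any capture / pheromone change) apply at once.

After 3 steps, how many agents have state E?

4

t=1: a0@(3,1):E a1@(2,0):E a2@(2,3):SE a3@(3,3):E
t=2: a0@(3,2):E a1@(2,1):E a2@(2,0):E a3@(3,0):E
t=3: a0@(3,3):E a1@(2,2):E a2@(2,1):E a3@(3,1):E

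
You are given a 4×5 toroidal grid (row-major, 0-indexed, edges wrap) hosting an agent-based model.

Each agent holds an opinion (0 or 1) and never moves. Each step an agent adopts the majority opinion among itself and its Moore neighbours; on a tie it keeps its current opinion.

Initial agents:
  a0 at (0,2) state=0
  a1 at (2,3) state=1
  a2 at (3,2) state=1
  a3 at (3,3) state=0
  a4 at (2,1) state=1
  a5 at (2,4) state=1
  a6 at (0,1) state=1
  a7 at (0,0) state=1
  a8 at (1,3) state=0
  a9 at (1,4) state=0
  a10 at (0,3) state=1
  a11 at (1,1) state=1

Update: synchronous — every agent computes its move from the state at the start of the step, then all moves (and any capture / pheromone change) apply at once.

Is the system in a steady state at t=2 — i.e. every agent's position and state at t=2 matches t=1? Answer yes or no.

no

t=1: a0@(0,2):1 a1@(2,3):1 a2@(3,2):1 a3@(3,3):1 a4@(2,1):1 a5@(2,4):0 a6@(0,1):1 a7@(0,0):1 a8@(1,3):0 a9@(1,4):1 a10@(0,3):0 a11@(1,1):1
t=2: a0@(0,2):1 a1@(2,3):1 a2@(3,2):1 a3@(3,3):1 a4@(2,1):1 a5@(2,4):1 a6@(0,1):1 a7@(0,0):1 a8@(1,3):0 a9@(1,4):1 a10@(0,3):1 a11@(1,1):1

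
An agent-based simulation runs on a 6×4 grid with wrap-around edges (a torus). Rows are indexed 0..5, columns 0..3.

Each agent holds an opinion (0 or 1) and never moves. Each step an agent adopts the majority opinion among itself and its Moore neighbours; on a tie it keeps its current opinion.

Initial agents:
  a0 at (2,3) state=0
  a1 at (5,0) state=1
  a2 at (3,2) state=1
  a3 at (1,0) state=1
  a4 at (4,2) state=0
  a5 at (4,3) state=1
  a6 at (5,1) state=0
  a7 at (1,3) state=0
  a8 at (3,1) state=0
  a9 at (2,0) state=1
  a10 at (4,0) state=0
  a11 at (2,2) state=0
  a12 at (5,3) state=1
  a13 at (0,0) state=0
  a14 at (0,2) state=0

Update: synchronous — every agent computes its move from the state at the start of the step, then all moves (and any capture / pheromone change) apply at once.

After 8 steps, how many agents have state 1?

0

t=1: a0@(2,3):0 a1@(5,0):1 a2@(3,2):0 a3@(1,0):0 a4@(4,2):0 a5@(4,3):1 a6@(5,1):0 a7@(1,3):0 a8@(3,1):0 a9@(2,0):0 a10@(4,0):0 a11@(2,2):0 a12@(5,3):0 a13@(0,0):0 a14@(0,2):0
t=2: a0@(2,3):0 a1@(5,0):0 a2@(3,2):0 a3@(1,0):0 a4@(4,2):0 a5@(4,3):0 a6@(5,1):0 a7@(1,3):0 a8@(3,1):0 a9@(2,0):0 a10@(4,0):0 a11@(2,2):0 a12@(5,3):0 a13@(0,0):0 a14@(0,2):0
t=3: (unchanged — steady state)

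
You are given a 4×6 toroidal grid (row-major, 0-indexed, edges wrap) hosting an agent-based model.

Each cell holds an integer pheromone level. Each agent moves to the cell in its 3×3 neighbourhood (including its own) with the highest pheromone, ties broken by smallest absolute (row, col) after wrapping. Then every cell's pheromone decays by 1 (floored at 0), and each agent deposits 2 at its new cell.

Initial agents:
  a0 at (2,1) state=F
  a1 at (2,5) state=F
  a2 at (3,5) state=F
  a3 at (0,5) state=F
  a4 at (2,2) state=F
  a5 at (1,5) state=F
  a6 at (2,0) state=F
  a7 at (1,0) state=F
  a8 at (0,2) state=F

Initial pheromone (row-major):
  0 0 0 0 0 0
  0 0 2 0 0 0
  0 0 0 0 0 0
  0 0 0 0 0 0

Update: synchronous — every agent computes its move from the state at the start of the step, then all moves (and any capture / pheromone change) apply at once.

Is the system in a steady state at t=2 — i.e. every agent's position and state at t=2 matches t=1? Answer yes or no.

no

t=1: a0@(1,2) a1@(1,0) a2@(0,0) a3@(0,0) a4@(1,2) a5@(0,0) a6@(1,0) a7@(0,0) a8@(1,2) | pheromone: 8 0 0 0 0 0 / 4 0 7 0 0 0 / 0 0 0 0 0 0 / 0 0 0 0 0 0
t=2: a0@(1,2) a1@(0,0) a2@(0,0) a3@(0,0) a4@(1,2) a5@(0,0) a6@(0,0) a7@(0,0) a8@(1,2) | pheromone: 19 0 0 0 0 0 / 3 0 12 0 0 0 / 0 0 0 0 0 0 / 0 0 0 0 0 0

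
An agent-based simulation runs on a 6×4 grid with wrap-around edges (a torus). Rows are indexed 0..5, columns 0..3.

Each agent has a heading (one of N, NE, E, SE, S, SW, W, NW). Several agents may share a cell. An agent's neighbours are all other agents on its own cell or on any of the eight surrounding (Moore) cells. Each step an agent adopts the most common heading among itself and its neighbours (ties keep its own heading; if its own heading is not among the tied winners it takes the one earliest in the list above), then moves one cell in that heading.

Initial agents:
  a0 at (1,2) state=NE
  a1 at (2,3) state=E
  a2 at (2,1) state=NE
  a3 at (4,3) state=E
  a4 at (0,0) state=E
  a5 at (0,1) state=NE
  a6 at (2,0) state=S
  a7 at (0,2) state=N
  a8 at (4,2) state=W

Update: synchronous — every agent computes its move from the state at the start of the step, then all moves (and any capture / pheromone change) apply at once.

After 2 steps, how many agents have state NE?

5

t=1: a0@(0,3):NE a1@(2,0):E a2@(1,2):NE a3@(4,0):E a4@(0,1):E a5@(5,2):NE a6@(3,0):S a7@(5,3):NE a8@(4,1):W
t=2: a0@(5,0):NE a1@(2,1):E a2@(0,3):NE a3@(4,1):E a4@(5,2):NE a5@(4,3):NE a6@(3,1):E a7@(4,0):NE a8@(4,0):W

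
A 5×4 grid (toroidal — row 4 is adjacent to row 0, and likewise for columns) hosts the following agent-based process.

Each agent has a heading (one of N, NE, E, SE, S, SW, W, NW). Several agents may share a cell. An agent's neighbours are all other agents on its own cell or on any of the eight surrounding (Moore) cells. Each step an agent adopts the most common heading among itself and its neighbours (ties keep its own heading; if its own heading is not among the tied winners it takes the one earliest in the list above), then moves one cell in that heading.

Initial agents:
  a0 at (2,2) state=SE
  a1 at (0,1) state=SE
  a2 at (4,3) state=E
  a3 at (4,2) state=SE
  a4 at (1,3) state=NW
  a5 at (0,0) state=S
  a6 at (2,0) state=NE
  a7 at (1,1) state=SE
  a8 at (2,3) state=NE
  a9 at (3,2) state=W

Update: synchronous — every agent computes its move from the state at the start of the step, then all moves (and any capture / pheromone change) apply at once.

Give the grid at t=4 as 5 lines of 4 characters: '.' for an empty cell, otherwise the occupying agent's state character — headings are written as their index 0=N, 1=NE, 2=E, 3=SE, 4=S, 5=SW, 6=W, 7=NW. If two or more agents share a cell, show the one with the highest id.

t=1: a0@(3,3):SE a1@(1,2):SE a2@(4,0):E a3@(0,3):SE a4@(0,0):NE a5@(1,1):SE a6@(1,1):NE a7@(2,2):SE a8@(1,0):NE a9@(4,3):SE
t=2: a0@(4,0):SE a1@(2,3):SE a2@(0,1):SE a3@(1,0):SE a4@(4,1):NE a5@(2,2):SE a6@(0,2):NE a7@(3,3):SE a8@(0,1):NE a9@(0,0):SE
t=3: a0@(0,1):SE a1@(3,0):SE a2@(1,2):SE a3@(2,1):SE a4@(3,2):NE a5@(3,3):SE a6@(4,3):NE a7@(4,0):SE a8@(1,2):SE a9@(1,1):SE
t=4: a0@(1,2):SE a1@(4,1):SE a2@(2,3):SE a3@(3,2):SE a4@(2,3):NE a5@(4,0):SE a6@(0,0):SE a7@(0,1):SE a8@(2,3):SE a9@(2,2):SE

33..
..3.
..33
..3.
33..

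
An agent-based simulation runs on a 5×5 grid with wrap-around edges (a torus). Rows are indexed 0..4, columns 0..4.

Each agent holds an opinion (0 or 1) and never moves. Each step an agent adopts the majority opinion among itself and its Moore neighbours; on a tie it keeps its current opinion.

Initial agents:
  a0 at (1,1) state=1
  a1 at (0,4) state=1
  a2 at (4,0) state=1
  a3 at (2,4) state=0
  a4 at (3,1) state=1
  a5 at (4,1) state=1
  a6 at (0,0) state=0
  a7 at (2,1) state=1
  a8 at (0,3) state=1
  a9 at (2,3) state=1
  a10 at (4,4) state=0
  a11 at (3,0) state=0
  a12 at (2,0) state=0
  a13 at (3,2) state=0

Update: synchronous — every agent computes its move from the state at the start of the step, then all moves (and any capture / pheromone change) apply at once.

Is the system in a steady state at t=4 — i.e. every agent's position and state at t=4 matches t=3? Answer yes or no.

no

t=1: a0@(1,1):1 a1@(0,4):1 a2@(4,0):1 a3@(2,4):0 a4@(3,1):1 a5@(4,1):1 a6@(0,0):1 a7@(2,1):1 a8@(0,3):1 a9@(2,3):0 a10@(4,4):0 a11@(3,0):0 a12@(2,0):0 a13@(3,2):1
t=2: a0@(1,1):1 a1@(0,4):1 a2@(4,0):1 a3@(2,4):0 a4@(3,1):1 a5@(4,1):1 a6@(0,0):1 a7@(2,1):1 a8@(0,3):1 a9@(2,3):0 a10@(4,4):1 a11@(3,0):0 a12@(2,0):0 a13@(3,2):1
t=3: a0@(1,1):1 a1@(0,4):1 a2@(4,0):1 a3@(2,4):0 a4@(3,1):1 a5@(4,1):1 a6@(0,0):1 a7@(2,1):1 a8@(0,3):1 a9@(2,3):0 a10@(4,4):1 a11@(3,0):1 a12@(2,0):0 a13@(3,2):1
t=4: a0@(1,1):1 a1@(0,4):1 a2@(4,0):1 a3@(2,4):0 a4@(3,1):1 a5@(4,1):1 a6@(0,0):1 a7@(2,1):1 a8@(0,3):1 a9@(2,3):0 a10@(4,4):1 a11@(3,0):1 a12@(2,0):1 a13@(3,2):1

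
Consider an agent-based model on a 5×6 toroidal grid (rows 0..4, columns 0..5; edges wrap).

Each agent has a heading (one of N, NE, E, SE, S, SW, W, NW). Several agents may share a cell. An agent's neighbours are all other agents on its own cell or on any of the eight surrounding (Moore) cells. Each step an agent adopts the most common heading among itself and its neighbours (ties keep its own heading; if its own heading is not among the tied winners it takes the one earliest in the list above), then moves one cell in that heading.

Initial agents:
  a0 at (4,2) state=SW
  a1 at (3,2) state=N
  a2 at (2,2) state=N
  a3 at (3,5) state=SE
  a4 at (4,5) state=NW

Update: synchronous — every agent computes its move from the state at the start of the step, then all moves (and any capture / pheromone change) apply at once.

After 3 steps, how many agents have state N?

t=1: a0@(0,1):SW a1@(2,2):N a2@(1,2):N a3@(4,0):SE a4@(3,4):NW
t=2: a0@(1,0):SW a1@(1,2):N a2@(0,2):N a3@(0,1):SE a4@(2,3):NW
t=3: a0@(2,5):SW a1@(0,2):N a2@(4,2):N a3@(4,1):N a4@(1,2):NW

3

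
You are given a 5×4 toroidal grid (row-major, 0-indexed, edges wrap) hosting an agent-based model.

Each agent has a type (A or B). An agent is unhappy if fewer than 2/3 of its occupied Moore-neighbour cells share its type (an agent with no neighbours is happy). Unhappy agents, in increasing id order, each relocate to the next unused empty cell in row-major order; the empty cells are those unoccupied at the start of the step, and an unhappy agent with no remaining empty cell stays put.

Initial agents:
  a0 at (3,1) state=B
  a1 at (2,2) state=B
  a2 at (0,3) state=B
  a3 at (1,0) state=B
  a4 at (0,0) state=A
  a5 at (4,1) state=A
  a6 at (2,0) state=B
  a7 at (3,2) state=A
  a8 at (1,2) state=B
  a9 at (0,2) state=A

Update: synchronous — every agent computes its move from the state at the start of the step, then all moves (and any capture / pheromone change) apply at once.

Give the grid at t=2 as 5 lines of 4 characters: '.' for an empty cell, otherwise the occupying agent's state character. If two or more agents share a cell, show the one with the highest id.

t=1: a0@(0,1):B a1@(2,2):B a2@(1,1):B a3@(1,0):B a4@(1,3):A a5@(4,1):A a6@(2,0):B a7@(2,1):A a8@(1,2):B a9@(2,3):A
t=2: a0@(0,1):B a1@(0,0):B a2@(1,1):B a3@(0,2):B a4@(0,3):A a5@(3,0):A a6@(3,1):B a7@(3,2):A a8@(3,3):B a9@(4,0):A

BBBA
.B..
....
ABAB
A...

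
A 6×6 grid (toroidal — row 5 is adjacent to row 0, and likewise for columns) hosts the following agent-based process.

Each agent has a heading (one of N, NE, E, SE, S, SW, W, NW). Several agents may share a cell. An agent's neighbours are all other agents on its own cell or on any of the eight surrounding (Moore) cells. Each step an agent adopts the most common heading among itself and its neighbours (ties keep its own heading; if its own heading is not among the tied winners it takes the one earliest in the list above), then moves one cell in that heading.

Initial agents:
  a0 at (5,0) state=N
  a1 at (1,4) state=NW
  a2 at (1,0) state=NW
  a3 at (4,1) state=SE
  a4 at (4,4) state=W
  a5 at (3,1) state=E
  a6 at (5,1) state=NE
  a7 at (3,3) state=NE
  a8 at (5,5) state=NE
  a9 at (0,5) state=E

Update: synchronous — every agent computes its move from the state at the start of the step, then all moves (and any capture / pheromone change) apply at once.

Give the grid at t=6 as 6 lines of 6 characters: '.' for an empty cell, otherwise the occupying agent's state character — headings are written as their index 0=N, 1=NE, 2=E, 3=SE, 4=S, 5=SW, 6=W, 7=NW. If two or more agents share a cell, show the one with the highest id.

t=1: a0@(4,1):NE a1@(0,3):NW a2@(0,5):NW a3@(5,2):SE a4@(3,5):NE a5@(3,2):E a6@(4,2):NE a7@(2,4):NE a8@(4,0):NE a9@(5,4):NW
t=2: a0@(3,2):NE a1@(5,2):NW a2@(5,4):NW a3@(4,3):NE a4@(2,0):NE a5@(2,3):NE a6@(3,3):NE a7@(1,5):NE a8@(3,1):NE a9@(4,3):NW
t=3: a0@(2,3):NE a1@(4,1):NW a2@(4,3):NW a3@(3,4):NE a4@(1,1):NE a5@(1,4):NE a6@(2,4):NE a7@(0,0):NE a8@(2,2):NE a9@(3,2):NW
t=4: a0@(1,4):NE a1@(3,0):NW a2@(3,2):NW a3@(2,5):NE a4@(0,2):NE a5@(0,5):NE a6@(1,5):NE a7@(5,1):NE a8@(1,3):NE a9@(2,1):NW
t=5: a0@(0,5):NE a1@(2,5):NW a2@(2,1):NW a3@(1,0):NE a4@(5,3):NE a5@(5,0):NE a6@(0,0):NE a7@(4,2):NE a8@(0,4):NE a9@(1,0):NW
t=6: a0@(5,0):NE a1@(1,4):NW a2@(1,0):NW a3@(0,1):NE a4@(4,4):NE a5@(4,1):NE a6@(5,1):NE a7@(3,3):NE a8@(5,5):NE a9@(0,5):NW

.1...7
7...7.
......
...1..
.1..1.
11...1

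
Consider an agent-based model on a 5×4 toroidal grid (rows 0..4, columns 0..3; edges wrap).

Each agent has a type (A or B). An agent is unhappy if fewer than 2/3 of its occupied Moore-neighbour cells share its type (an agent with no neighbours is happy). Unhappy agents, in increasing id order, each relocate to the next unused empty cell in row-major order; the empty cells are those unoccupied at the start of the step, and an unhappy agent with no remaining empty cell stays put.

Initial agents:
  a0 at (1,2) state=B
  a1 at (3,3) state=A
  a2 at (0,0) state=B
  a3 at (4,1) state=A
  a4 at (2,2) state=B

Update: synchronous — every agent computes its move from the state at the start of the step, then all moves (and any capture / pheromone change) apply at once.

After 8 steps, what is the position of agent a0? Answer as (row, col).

(0, 0)

t=1: a0@(1,2):B a1@(0,1):A a2@(0,2):B a3@(0,3):A a4@(1,0):B
t=2: a0@(0,0):B a1@(1,1):A a2@(1,3):B a3@(2,0):A a4@(2,1):B
t=3: a0@(0,1):B a1@(0,2):A a2@(0,3):B a3@(1,0):A a4@(1,2):B
t=4: a0@(0,0):B a1@(1,1):A a2@(1,3):B a3@(2,0):A a4@(1,2):B
t=5: a0@(0,1):B a1@(0,2):A a2@(1,3):B a3@(0,3):A a4@(1,0):B
t=6: a0@(0,0):B a1@(1,1):A a2@(1,2):B a3@(2,0):A a4@(1,0):B
t=7: a0@(0,1):B a1@(0,2):A a2@(0,3):B a3@(1,3):A a4@(2,1):B
t=8: a0@(0,0):B a1@(1,0):A a2@(1,1):B a3@(1,2):A a4@(2,1):B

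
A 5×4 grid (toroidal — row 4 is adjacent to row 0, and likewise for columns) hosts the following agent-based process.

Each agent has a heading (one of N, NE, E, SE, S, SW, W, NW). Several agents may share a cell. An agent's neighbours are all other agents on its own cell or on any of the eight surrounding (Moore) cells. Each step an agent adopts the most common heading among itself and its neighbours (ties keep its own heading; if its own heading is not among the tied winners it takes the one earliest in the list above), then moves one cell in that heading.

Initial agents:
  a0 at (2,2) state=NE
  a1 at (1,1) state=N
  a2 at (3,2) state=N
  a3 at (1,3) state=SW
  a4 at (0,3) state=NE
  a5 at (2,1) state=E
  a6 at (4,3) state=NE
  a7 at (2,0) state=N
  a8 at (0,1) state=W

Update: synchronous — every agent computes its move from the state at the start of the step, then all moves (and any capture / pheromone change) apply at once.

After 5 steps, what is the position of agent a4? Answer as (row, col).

t=1: a0@(1,2):N a1@(0,1):N a2@(2,3):NE a3@(0,0):NE a4@(4,0):NE a5@(1,1):N a6@(3,0):NE a7@(1,0):N a8@(0,0):W
t=2: a0@(0,2):N a1@(4,1):N a2@(1,0):NE a3@(4,0):N a4@(3,1):NE a5@(0,1):N a6@(2,1):NE a7@(0,0):N a8@(4,0):N
t=3: a0@(4,2):N a1@(3,1):N a2@(0,1):NE a3@(3,0):N a4@(2,1):N a5@(4,1):N a6@(1,2):NE a7@(4,0):N a8@(3,0):N
t=4: a0@(3,2):N a1@(2,1):N a2@(4,1):N a3@(2,0):N a4@(1,1):N a5@(3,1):N a6@(0,3):NE a7@(3,0):N a8@(2,0):N
t=5: a0@(2,2):N a1@(1,1):N a2@(3,1):N a3@(1,0):N a4@(0,1):N a5@(2,1):N a6@(4,0):NE a7@(2,0):N a8@(1,0):N

(0, 1)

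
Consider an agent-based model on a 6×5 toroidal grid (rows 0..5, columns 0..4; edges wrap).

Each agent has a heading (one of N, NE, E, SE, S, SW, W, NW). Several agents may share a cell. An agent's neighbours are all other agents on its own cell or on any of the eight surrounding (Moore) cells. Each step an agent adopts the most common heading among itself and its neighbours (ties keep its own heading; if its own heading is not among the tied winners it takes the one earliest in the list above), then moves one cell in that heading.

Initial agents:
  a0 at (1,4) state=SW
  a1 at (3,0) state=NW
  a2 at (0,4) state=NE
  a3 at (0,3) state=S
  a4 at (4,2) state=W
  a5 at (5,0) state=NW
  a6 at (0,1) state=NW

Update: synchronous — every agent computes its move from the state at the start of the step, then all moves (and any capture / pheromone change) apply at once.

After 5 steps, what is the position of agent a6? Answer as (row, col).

t=1: a0@(2,3):SW a1@(2,4):NW a2@(5,0):NE a3@(1,3):S a4@(4,1):W a5@(4,4):NW a6@(5,0):NW
t=2: a0@(3,2):SW a1@(1,3):NW a2@(4,4):NW a3@(2,3):S a4@(4,0):W a5@(3,3):NW a6@(4,4):NW
t=3: a0@(4,1):SW a1@(0,2):NW a2@(3,3):NW a3@(1,2):NW a4@(3,4):NW a5@(2,2):NW a6@(3,3):NW
t=4: a0@(5,0):SW a1@(5,1):NW a2@(2,2):NW a3@(0,1):NW a4@(2,3):NW a5@(1,1):NW a6@(2,2):NW
t=5: a0@(4,4):NW a1@(4,0):NW a2@(1,1):NW a3@(5,0):NW a4@(1,2):NW a5@(0,0):NW a6@(1,1):NW

(1, 1)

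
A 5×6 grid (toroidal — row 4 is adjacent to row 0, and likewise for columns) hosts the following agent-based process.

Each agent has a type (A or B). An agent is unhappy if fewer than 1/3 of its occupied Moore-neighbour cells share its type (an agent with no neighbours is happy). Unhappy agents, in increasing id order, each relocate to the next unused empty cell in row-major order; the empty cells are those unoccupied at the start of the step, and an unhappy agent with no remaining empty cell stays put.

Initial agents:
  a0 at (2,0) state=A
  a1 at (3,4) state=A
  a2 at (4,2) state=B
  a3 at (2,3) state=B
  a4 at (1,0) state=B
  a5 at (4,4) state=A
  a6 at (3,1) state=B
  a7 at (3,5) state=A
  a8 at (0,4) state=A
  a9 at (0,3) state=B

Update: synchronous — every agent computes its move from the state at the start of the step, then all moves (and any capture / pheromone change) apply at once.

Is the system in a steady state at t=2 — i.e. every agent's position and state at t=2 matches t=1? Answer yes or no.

yes

t=1: a0@(2,0):A a1@(3,4):A a2@(4,2):B a3@(0,0):B a4@(0,1):B a5@(4,4):A a6@(3,1):B a7@(3,5):A a8@(0,4):A a9@(0,3):B
t=2: (unchanged — steady state)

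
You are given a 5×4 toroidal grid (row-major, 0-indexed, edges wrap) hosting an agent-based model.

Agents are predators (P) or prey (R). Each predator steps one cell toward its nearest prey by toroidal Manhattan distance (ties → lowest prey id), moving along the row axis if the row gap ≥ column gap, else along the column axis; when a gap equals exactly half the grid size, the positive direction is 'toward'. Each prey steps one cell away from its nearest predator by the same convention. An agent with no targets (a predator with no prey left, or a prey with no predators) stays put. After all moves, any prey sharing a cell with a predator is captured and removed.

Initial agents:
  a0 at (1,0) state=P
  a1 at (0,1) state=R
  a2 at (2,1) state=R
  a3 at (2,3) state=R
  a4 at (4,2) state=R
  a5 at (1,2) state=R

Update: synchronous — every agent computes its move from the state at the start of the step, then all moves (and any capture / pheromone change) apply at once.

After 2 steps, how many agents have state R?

t=1: a0@(0,0):P a1@(4,1):R a2@(3,1):R a3@(3,3):R a4@(3,2):R a5@(1,1):R
t=2: a0@(4,0):P a1@(3,1):R a2@(2,1):R a3@(2,3):R a4@(2,2):R a5@(2,1):R

5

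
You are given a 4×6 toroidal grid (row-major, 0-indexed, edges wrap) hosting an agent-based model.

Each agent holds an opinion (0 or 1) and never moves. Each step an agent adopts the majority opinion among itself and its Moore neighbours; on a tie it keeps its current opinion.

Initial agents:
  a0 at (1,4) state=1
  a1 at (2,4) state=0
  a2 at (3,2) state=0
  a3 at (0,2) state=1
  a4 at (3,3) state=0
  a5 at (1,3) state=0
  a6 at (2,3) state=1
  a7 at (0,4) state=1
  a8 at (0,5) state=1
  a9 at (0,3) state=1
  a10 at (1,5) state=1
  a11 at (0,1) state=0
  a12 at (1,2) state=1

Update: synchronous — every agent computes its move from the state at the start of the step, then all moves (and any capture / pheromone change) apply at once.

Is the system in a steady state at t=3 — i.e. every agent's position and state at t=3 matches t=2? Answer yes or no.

no

t=1: a0@(1,4):1 a1@(2,4):0 a2@(3,2):0 a3@(0,2):0 a4@(3,3):1 a5@(1,3):1 a6@(2,3):0 a7@(0,4):1 a8@(0,5):1 a9@(0,3):1 a10@(1,5):1 a11@(0,1):0 a12@(1,2):1
t=2: a0@(1,4):1 a1@(2,4):1 a2@(3,2):0 a3@(0,2):1 a4@(3,3):0 a5@(1,3):1 a6@(2,3):1 a7@(0,4):1 a8@(0,5):1 a9@(0,3):1 a10@(1,5):1 a11@(0,1):0 a12@(1,2):1
t=3: a0@(1,4):1 a1@(2,4):1 a2@(3,2):0 a3@(0,2):1 a4@(3,3):1 a5@(1,3):1 a6@(2,3):1 a7@(0,4):1 a8@(0,5):1 a9@(0,3):1 a10@(1,5):1 a11@(0,1):0 a12@(1,2):1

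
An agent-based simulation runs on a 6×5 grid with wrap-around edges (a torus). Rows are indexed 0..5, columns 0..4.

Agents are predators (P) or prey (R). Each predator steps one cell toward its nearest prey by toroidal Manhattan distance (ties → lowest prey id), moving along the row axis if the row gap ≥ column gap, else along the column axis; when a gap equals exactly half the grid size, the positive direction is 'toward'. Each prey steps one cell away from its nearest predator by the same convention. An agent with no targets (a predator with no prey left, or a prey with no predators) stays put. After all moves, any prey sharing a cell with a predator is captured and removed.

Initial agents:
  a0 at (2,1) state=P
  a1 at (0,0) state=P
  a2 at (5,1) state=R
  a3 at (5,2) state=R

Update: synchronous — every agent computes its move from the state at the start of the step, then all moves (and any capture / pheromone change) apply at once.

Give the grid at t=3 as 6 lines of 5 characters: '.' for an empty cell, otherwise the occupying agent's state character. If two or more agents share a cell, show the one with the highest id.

.RR..
.....
.....
.....
.....
PP...

t=1: a0@(3,1):P a1@(5,0):P a2@(4,1):R a3@(5,3):R
t=2: a0@(4,1):P a1@(4,0):P a2@(5,1):R a3@(5,2):R
t=3: a0@(5,1):P a1@(5,0):P a2@(0,1):R a3@(0,2):R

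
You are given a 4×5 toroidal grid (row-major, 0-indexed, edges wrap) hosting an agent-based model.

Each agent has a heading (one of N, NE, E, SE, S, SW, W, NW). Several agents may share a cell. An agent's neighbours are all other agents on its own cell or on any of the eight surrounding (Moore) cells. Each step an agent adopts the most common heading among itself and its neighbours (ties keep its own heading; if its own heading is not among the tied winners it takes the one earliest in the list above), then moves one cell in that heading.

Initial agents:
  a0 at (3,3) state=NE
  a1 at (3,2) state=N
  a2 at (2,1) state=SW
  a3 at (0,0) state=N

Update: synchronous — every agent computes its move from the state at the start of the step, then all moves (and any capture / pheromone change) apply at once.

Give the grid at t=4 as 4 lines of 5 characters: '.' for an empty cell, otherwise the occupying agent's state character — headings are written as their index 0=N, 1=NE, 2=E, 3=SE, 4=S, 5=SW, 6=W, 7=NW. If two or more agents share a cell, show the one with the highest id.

0....
.....
..5..
.00..

t=1: a0@(2,4):NE a1@(2,2):N a2@(3,0):SW a3@(3,0):N
t=2: a0@(1,0):NE a1@(1,2):N a2@(0,4):SW a3@(2,0):N
t=3: a0@(0,1):NE a1@(0,2):N a2@(1,3):SW a3@(1,0):N
t=4: a0@(3,1):N a1@(3,2):N a2@(2,2):SW a3@(0,0):N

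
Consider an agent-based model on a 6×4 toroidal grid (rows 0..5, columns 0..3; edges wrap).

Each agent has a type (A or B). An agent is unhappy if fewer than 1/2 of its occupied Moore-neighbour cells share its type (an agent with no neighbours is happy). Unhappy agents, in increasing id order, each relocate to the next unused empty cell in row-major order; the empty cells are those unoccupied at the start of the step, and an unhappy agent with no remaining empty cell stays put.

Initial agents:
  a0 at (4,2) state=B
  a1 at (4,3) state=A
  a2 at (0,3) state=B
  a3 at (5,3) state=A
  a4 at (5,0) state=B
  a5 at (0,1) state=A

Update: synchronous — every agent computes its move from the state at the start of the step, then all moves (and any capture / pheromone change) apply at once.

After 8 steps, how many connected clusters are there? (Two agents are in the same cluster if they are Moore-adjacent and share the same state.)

5

t=1: a0@(0,0):B a1@(0,2):A a2@(0,3):B a3@(1,0):A a4@(1,1):B a5@(1,2):A
t=2: a0@(0,0):B a1@(0,1):A a2@(1,3):B a3@(2,0):A a4@(2,1):B a5@(2,2):A
t=3: a0@(0,0):B a1@(0,2):A a2@(0,3):B a3@(1,0):A a4@(1,1):B a5@(1,2):A
t=4: a0@(0,0):B a1@(0,1):A a2@(1,3):B a3@(2,0):A a4@(2,1):B a5@(2,2):A
t=5: a0@(0,0):B a1@(0,2):A a2@(0,3):B a3@(1,0):A a4@(1,1):B a5@(1,2):A
t=6: a0@(0,0):B a1@(0,1):A a2@(1,3):B a3@(2,0):A a4@(2,1):B a5@(2,2):A
t=7: a0@(0,0):B a1@(0,2):A a2@(0,3):B a3@(1,0):A a4@(1,1):B a5@(1,2):A
t=8: a0@(0,0):B a1@(0,1):A a2@(1,3):B a3@(2,0):A a4@(2,1):B a5@(2,2):A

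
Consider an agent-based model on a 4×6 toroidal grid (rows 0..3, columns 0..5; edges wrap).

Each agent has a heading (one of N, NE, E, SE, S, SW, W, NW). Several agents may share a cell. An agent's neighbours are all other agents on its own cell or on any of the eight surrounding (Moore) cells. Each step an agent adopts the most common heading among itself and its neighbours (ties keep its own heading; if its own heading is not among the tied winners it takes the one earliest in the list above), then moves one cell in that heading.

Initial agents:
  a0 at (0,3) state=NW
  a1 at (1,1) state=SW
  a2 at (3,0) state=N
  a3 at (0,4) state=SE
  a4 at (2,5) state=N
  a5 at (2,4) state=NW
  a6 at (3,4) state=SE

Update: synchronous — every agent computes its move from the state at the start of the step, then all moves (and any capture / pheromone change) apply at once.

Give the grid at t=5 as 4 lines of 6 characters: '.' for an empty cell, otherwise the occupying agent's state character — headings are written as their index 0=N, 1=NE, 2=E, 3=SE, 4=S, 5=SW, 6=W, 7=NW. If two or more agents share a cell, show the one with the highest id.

...3..
..33..
......
......

t=1: a0@(1,4):SE a1@(2,0):SW a2@(2,0):N a3@(1,5):SE a4@(1,5):N a5@(1,3):NW a6@(0,5):SE
t=2: a0@(2,5):SE a1@(1,0):N a2@(1,0):N a3@(2,0):SE a4@(2,0):SE a5@(0,2):NW a6@(1,0):SE
t=3: a0@(3,0):SE a1@(2,1):SE a2@(2,1):SE a3@(3,1):SE a4@(3,1):SE a5@(3,1):NW a6@(2,1):SE
t=4: a0@(0,1):SE a1@(3,2):SE a2@(3,2):SE a3@(0,2):SE a4@(0,2):SE a5@(0,2):SE a6@(3,2):SE
t=5: a0@(1,2):SE a1@(0,3):SE a2@(0,3):SE a3@(1,3):SE a4@(1,3):SE a5@(1,3):SE a6@(0,3):SE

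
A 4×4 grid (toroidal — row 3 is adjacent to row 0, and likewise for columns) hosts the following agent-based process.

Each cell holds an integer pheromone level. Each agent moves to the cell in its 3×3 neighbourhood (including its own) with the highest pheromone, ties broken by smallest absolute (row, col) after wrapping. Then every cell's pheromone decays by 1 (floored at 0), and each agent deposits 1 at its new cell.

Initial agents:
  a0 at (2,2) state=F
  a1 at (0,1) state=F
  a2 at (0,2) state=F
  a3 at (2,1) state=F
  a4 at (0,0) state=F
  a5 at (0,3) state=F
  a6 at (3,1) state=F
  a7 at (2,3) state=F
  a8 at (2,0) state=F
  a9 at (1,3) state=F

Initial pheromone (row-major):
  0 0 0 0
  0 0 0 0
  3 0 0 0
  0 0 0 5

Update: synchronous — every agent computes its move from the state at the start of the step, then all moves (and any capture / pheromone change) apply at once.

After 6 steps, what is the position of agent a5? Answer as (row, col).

(3, 3)

t=1: a0@(3,3) a1@(0,0) a2@(3,3) a3@(2,0) a4@(3,3) a5@(3,3) a6@(2,0) a7@(3,3) a8@(3,3) a9@(2,0) | pheromone: 1 0 0 0 / 0 0 0 0 / 5 0 0 0 / 0 0 0 10
t=2: a0@(3,3) a1@(3,3) a2@(3,3) a3@(3,3) a4@(3,3) a5@(3,3) a6@(3,3) a7@(3,3) a8@(3,3) a9@(3,3) | pheromone: 0 0 0 0 / 0 0 0 0 / 4 0 0 0 / 0 0 0 19
t=3: a0@(3,3) a1@(3,3) a2@(3,3) a3@(3,3) a4@(3,3) a5@(3,3) a6@(3,3) a7@(3,3) a8@(3,3) a9@(3,3) | pheromone: 0 0 0 0 / 0 0 0 0 / 3 0 0 0 / 0 0 0 28
t=4: a0@(3,3) a1@(3,3) a2@(3,3) a3@(3,3) a4@(3,3) a5@(3,3) a6@(3,3) a7@(3,3) a8@(3,3) a9@(3,3) | pheromone: 0 0 0 0 / 0 0 0 0 / 2 0 0 0 / 0 0 0 37
t=5: a0@(3,3) a1@(3,3) a2@(3,3) a3@(3,3) a4@(3,3) a5@(3,3) a6@(3,3) a7@(3,3) a8@(3,3) a9@(3,3) | pheromone: 0 0 0 0 / 0 0 0 0 / 1 0 0 0 / 0 0 0 46
t=6: a0@(3,3) a1@(3,3) a2@(3,3) a3@(3,3) a4@(3,3) a5@(3,3) a6@(3,3) a7@(3,3) a8@(3,3) a9@(3,3) | pheromone: 0 0 0 0 / 0 0 0 0 / 0 0 0 0 / 0 0 0 55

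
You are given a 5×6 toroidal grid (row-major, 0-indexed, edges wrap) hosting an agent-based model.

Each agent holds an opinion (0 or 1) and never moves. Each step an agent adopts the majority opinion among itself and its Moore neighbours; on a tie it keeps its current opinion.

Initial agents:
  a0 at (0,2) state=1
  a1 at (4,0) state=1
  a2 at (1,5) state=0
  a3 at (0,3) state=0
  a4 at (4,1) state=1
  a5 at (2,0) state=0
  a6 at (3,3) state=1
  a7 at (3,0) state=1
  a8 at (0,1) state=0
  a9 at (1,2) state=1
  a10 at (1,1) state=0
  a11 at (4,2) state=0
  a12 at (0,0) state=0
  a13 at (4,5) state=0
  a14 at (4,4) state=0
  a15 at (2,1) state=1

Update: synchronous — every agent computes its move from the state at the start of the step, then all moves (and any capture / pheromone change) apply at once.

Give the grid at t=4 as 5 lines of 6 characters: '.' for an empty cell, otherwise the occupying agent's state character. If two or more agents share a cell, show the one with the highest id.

t=1: a0@(0,2):0 a1@(4,0):1 a2@(1,5):0 a3@(0,3):0 a4@(4,1):1 a5@(2,0):0 a6@(3,3):0 a7@(3,0):1 a8@(0,1):0 a9@(1,2):1 a10@(1,1):0 a11@(4,2):0 a12@(0,0):0 a13@(4,5):0 a14@(4,4):0 a15@(2,1):1
t=2: a0@(0,2):0 a1@(4,0):1 a2@(1,5):0 a3@(0,3):0 a4@(4,1):0 a5@(2,0):0 a6@(3,3):0 a7@(3,0):1 a8@(0,1):0 a9@(1,2):0 a10@(1,1):0 a11@(4,2):0 a12@(0,0):0 a13@(4,5):0 a14@(4,4):0 a15@(2,1):1
t=3: a0@(0,2):0 a1@(4,0):0 a2@(1,5):0 a3@(0,3):0 a4@(4,1):0 a5@(2,0):0 a6@(3,3):0 a7@(3,0):1 a8@(0,1):0 a9@(1,2):0 a10@(1,1):0 a11@(4,2):0 a12@(0,0):0 a13@(4,5):0 a14@(4,4):0 a15@(2,1):0
t=4: a0@(0,2):0 a1@(4,0):0 a2@(1,5):0 a3@(0,3):0 a4@(4,1):0 a5@(2,0):0 a6@(3,3):0 a7@(3,0):0 a8@(0,1):0 a9@(1,2):0 a10@(1,1):0 a11@(4,2):0 a12@(0,0):0 a13@(4,5):0 a14@(4,4):0 a15@(2,1):0

0000..
.00..0
00....
0..0..
000.00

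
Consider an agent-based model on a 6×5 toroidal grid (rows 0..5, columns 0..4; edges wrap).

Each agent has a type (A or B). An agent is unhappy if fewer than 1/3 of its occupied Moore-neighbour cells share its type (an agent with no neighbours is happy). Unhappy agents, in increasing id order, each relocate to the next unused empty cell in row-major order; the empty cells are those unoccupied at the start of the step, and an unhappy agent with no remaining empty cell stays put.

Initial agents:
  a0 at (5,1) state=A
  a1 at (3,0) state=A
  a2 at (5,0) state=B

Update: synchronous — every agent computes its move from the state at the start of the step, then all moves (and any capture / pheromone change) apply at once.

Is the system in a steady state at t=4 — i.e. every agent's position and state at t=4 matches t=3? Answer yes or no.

no

t=1: a0@(0,0):A a1@(3,0):A a2@(0,1):B
t=2: a0@(0,2):A a1@(3,0):A a2@(0,3):B
t=3: a0@(0,0):A a1@(3,0):A a2@(0,1):B
t=4: a0@(0,2):A a1@(3,0):A a2@(0,3):B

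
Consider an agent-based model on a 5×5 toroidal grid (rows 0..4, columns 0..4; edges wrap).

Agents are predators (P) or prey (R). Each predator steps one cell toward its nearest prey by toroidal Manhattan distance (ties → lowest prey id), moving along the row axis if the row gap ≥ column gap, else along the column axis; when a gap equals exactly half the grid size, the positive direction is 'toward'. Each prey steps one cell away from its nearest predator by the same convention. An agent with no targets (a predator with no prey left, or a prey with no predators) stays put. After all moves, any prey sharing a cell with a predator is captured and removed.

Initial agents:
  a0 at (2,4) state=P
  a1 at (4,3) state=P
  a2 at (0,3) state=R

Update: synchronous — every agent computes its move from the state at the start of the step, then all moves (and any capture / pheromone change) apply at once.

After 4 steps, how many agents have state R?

t=1: a0@(1,4):P a1@(0,3):P a2@(1,3):R
t=2: a0@(1,3):P a1@(1,3):P a2@(1,2):R
t=3: a0@(1,2):P a1@(1,2):P a2@(1,1):R
t=4: a0@(1,1):P a1@(1,1):P a2@(1,0):R

1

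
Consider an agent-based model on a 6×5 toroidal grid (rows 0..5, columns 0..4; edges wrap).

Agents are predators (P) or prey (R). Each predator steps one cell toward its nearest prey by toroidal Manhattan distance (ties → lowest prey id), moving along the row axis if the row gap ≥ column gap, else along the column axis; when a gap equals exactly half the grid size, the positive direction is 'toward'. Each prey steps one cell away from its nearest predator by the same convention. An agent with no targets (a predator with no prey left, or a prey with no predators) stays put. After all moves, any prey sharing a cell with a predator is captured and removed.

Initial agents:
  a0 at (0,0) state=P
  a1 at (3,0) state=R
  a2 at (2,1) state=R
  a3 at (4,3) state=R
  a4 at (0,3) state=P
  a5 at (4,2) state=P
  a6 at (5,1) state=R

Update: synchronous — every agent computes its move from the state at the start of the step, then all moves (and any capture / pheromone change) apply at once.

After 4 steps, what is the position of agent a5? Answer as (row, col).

(5, 0)

t=1: a0@(5,0):P a1@(2,0):R a2@(3,1):R a3@(4,4):R a4@(5,3):P a5@(4,3):P a6@(4,1):R
t=2: a0@(4,0):P a1@(1,0):R a2@(2,1):R a4@(4,3):P a5@(4,4):P a6@(3,1):R
t=3: a0@(3,0):P a1@(0,0):R a2@(1,1):R a4@(4,2):P a5@(4,0):P a6@(2,1):R
t=4: a0@(2,0):P a1@(1,0):R a2@(0,1):R a4@(3,2):P a5@(5,0):P a6@(1,1):R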